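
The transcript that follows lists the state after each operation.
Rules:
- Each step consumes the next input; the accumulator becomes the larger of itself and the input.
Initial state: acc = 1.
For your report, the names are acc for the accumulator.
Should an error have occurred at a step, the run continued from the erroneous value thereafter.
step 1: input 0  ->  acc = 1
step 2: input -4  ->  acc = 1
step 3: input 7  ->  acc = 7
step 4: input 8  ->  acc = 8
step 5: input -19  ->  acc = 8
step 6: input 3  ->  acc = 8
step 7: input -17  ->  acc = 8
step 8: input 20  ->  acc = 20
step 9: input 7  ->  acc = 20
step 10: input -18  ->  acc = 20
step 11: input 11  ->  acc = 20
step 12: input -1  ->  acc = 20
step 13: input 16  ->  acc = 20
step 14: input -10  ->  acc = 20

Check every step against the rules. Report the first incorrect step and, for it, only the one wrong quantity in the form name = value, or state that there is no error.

no error

Step 1: acc = max(1, 0) = 1 — exactly as logged.
Step 2: acc = max(1, -4) = 1 — same as recorded.
Step 3: acc = max(1, 7) = 7 — exactly as logged.
Step 4: acc = max(7, 8) = 8 — no discrepancy.
Step 5: acc = max(8, -19) = 8 — same as recorded.
Step 6: acc = max(8, 3) = 8 — checks out.
Step 7: acc = max(8, -17) = 8 — confirmed correct.
Step 8: acc = max(8, 20) = 20 — verified.
Step 9: acc = max(20, 7) = 20 — agrees with the transcript.
Step 10: acc = max(20, -18) = 20 — no discrepancy.
Step 11: acc = max(20, 11) = 20 — consistent with the transcript.
Step 12: acc = max(20, -1) = 20 — checks out.
Step 13: acc = max(20, 16) = 20 — consistent with the transcript.
Step 14: acc = max(20, -10) = 20 — consistent with the transcript.
No step deviates from the rules.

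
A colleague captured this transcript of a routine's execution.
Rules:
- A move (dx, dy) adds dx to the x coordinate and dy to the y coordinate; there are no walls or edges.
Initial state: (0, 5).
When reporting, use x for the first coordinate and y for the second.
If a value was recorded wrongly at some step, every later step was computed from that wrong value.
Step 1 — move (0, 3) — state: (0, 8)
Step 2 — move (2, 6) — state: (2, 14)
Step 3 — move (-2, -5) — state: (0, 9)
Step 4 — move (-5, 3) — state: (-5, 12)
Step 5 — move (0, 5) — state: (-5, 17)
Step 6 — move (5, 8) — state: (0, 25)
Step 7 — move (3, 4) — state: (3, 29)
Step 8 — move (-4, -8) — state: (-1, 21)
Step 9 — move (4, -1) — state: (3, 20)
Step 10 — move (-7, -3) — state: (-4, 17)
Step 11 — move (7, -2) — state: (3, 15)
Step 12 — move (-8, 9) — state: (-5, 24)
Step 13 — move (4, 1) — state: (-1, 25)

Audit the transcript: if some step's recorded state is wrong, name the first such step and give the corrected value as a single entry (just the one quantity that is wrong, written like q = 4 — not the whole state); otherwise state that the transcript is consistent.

1. x = 0 + (0) = 0, y = 5 + (3) = 8 (consistent with the transcript)
2. x = 0 + (2) = 2, y = 8 + (6) = 14 (no discrepancy)
3. x = 2 + (-2) = 0, y = 14 + (-5) = 9 (consistent with the transcript)
4. x = 0 + (-5) = -5, y = 9 + (3) = 12 (confirmed correct)
5. x = -5 + (0) = -5, y = 12 + (5) = 17 (agrees with the transcript)
6. x = -5 + (5) = 0, y = 17 + (8) = 25 (exactly as logged)
7. x = 0 + (3) = 3, y = 25 + (4) = 29 (same as recorded)
8. x = 3 + (-4) = -1, y = 29 + (-8) = 21 (checks out)
9. x = -1 + (4) = 3, y = 21 + (-1) = 20 (matches)
10. x = 3 + (-7) = -4, y = 20 + (-3) = 17 (no discrepancy)
11. x = -4 + (7) = 3, y = 17 + (-2) = 15 (agrees with the transcript)
12. x = 3 + (-8) = -5, y = 15 + (9) = 24 (in agreement)
13. x = -5 + (4) = -1, y = 24 + (1) = 25 (confirmed correct)
The recomputation confirms every line.

no error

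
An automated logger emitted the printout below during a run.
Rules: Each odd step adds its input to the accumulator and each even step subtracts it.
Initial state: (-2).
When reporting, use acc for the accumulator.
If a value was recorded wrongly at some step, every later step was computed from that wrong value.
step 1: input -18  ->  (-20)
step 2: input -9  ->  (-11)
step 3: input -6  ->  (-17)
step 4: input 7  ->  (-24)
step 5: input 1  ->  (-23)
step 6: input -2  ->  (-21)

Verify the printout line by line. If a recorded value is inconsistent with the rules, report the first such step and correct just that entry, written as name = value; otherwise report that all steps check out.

no error

Step 1: acc = -2 + -18 = -20 — confirmed correct.
Step 2: acc = -20 - -9 = -11 — exactly as logged.
Step 3: acc = -11 + -6 = -17 — no discrepancy.
Step 4: acc = -17 - 7 = -24 — consistent with the printout.
Step 5: acc = -24 + 1 = -23 — agrees with the printout.
Step 6: acc = -23 - -2 = -21 — checks out.
The recomputation confirms every line.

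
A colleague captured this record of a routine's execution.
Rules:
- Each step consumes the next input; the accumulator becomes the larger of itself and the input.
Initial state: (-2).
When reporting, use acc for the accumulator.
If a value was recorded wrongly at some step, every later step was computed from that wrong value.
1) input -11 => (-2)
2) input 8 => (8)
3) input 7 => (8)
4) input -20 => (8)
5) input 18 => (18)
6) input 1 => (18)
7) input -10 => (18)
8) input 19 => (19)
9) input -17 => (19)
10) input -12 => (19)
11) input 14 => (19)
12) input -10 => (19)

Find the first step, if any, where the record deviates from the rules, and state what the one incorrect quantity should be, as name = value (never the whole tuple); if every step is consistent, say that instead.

Recomputing the run from the initial state:
step 1: acc = -2
step 2: acc = 8
step 3: acc = 8
step 4: acc = 8
step 5: acc = 18
step 6: acc = 18
step 7: acc = 18
step 8: acc = 19
step 9: acc = 19
step 10: acc = 19
step 11: acc = 19
step 12: acc = 19
This matches the record at every step.

no error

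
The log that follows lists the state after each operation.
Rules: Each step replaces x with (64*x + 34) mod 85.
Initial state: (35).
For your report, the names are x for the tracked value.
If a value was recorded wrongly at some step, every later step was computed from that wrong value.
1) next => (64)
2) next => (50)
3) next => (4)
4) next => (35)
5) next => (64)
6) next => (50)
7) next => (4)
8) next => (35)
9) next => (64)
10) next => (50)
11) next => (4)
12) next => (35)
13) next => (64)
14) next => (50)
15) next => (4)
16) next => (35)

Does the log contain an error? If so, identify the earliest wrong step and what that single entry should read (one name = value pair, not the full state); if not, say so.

no error

Recomputing the run from the initial state:
step 1: x = 64
step 2: x = 50
step 3: x = 4
step 4: x = 35
step 5: x = 64
step 6: x = 50
step 7: x = 4
step 8: x = 35
step 9: x = 64
step 10: x = 50
step 11: x = 4
step 12: x = 35
step 13: x = 64
step 14: x = 50
step 15: x = 4
step 16: x = 35
This matches the log at every step.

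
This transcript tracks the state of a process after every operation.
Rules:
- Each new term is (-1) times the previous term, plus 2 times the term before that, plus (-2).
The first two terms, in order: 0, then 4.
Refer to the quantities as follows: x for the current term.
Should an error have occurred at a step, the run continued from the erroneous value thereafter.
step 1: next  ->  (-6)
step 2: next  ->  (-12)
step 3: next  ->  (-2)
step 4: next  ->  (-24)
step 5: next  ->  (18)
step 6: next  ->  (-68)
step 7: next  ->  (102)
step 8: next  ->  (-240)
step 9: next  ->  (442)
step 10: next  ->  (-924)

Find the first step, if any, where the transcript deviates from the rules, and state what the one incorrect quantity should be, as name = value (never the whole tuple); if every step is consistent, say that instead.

Recomputing the run from the initial state:
step 1: x = -6
step 2: x = 12
step 3: x = -26
step 4: x = 48
step 5: x = -102
step 6: x = 196
step 7: x = -402
step 8: x = 792
step 9: x = -1598
step 10: x = 3180
The first disagreement with the transcript is at step 2, where the value should be x = 12.

step 2, x = 12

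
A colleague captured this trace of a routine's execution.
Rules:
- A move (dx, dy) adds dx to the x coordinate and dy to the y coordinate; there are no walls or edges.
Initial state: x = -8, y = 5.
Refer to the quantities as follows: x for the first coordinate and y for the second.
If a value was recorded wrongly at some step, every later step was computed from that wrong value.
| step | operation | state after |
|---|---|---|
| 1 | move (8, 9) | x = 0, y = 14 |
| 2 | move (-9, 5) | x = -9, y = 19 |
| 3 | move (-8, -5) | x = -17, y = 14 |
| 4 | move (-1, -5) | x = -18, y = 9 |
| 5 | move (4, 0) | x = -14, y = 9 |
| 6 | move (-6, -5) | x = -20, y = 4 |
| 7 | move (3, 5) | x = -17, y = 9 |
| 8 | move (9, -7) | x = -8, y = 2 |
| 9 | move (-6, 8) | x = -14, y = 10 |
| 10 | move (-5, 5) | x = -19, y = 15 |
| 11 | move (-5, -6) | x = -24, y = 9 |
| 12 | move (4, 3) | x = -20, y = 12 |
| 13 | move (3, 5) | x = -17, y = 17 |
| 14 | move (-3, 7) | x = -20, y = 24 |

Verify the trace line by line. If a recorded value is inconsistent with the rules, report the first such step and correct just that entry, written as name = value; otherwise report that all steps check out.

no error

step 1: x = -8 + (8) = 0, y = 5 + (9) = 14 -> in agreement
step 2: x = 0 + (-9) = -9, y = 14 + (5) = 19 -> exactly as logged
step 3: x = -9 + (-8) = -17, y = 19 + (-5) = 14 -> verified
step 4: x = -17 + (-1) = -18, y = 14 + (-5) = 9 -> checks out
step 5: x = -18 + (4) = -14, y = 9 + (0) = 9 -> verified
step 6: x = -14 + (-6) = -20, y = 9 + (-5) = 4 -> matches
step 7: x = -20 + (3) = -17, y = 4 + (5) = 9 -> checks out
step 8: x = -17 + (9) = -8, y = 9 + (-7) = 2 -> verified
step 9: x = -8 + (-6) = -14, y = 2 + (8) = 10 -> confirmed correct
step 10: x = -14 + (-5) = -19, y = 10 + (5) = 15 -> no discrepancy
step 11: x = -19 + (-5) = -24, y = 15 + (-6) = 9 -> matches
step 12: x = -24 + (4) = -20, y = 9 + (3) = 12 -> agrees with the trace
step 13: x = -20 + (3) = -17, y = 12 + (5) = 17 -> same as recorded
step 14: x = -17 + (-3) = -20, y = 17 + (7) = 24 -> same as recorded
No step deviates from the rules.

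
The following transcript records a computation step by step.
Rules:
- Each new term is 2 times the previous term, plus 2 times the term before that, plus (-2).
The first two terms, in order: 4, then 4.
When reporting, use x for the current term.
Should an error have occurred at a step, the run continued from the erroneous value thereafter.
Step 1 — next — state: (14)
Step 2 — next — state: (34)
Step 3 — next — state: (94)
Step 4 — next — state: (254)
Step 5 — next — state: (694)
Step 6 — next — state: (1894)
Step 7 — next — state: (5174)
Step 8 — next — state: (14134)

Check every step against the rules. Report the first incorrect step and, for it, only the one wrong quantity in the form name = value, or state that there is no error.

Recomputing the run from the initial state:
step 1: x = 14
step 2: x = 34
step 3: x = 94
step 4: x = 254
step 5: x = 694
step 6: x = 1894
step 7: x = 5174
step 8: x = 14134
This matches the transcript at every step.

no error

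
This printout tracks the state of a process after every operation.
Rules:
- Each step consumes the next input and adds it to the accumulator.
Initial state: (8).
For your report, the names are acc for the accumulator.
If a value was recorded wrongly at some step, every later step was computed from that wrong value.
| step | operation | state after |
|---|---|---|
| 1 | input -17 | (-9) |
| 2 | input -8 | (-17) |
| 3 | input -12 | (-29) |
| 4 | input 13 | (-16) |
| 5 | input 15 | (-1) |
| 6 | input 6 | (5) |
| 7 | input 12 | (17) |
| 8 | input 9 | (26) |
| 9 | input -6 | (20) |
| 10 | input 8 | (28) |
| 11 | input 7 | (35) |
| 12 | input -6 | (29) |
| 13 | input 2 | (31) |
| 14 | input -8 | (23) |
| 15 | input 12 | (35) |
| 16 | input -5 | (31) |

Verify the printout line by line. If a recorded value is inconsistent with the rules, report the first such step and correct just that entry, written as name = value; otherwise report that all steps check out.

step 16, acc = 30

Recomputing the run from the initial state:
step 1: acc = -9
step 2: acc = -17
step 3: acc = -29
step 4: acc = -16
step 5: acc = -1
step 6: acc = 5
step 7: acc = 17
step 8: acc = 26
step 9: acc = 20
step 10: acc = 28
step 11: acc = 35
step 12: acc = 29
step 13: acc = 31
step 14: acc = 23
step 15: acc = 35
step 16: acc = 30
The first disagreement with the printout is at step 16, where the value should be acc = 30.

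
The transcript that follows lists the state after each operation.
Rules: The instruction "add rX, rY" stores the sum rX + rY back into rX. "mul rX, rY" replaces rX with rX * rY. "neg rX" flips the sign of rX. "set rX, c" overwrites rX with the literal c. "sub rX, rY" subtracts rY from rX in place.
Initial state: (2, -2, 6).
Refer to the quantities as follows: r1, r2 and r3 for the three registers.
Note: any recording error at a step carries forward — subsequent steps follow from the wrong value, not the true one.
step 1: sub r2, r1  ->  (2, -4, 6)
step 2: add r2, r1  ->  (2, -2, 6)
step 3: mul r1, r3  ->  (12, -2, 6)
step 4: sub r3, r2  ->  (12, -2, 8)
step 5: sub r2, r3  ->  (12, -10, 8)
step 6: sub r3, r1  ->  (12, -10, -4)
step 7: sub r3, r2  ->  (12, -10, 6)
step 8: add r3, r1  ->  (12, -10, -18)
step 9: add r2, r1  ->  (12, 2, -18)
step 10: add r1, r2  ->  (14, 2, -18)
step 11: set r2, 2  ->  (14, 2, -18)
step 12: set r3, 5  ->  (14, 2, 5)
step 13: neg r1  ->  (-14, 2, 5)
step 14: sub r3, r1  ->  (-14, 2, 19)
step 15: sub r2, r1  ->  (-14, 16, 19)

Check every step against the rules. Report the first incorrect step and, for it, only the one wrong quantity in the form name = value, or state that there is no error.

1. r2 = -2 - 2 = -4 (agrees with the transcript)
2. r2 = -4 + 2 = -2 (consistent with the transcript)
3. r1 = 2 * 6 = 12 (matches)
4. r3 = 6 - -2 = 8 (confirmed correct)
5. r2 = -2 - 8 = -10 (no discrepancy)
6. r3 = 8 - 12 = -4 (same as recorded)
7. r3 = -4 - -10 = 6 (confirmed correct)
8. r3 = 6 + 12 = 18 (a discrepancy with the transcript)
The audit stops at step 8: the recorded entry is wrong and should be r3 = 18.

step 8, r3 = 18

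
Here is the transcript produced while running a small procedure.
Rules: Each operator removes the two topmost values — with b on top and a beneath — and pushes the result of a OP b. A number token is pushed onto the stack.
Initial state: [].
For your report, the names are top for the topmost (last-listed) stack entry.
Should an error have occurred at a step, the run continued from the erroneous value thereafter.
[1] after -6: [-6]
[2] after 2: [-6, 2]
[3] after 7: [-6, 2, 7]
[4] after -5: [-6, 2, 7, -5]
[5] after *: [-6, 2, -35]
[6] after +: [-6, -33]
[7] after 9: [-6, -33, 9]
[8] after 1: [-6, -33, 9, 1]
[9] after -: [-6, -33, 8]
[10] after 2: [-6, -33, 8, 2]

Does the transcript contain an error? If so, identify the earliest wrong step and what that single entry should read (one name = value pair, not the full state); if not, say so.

no error

step 1: push -6: top = -6 -> matches
step 2: push 2: top = 2 -> consistent with the transcript
step 3: push 7: top = 7 -> agrees with the transcript
step 4: push -5: top = -5 -> in agreement
step 5: 7 * -5 = -35 -> matches
step 6: 2 + -35 = -33 -> same as recorded
step 7: push 9: top = 9 -> in agreement
step 8: push 1: top = 1 -> consistent with the transcript
step 9: 9 - 1 = 8 -> matches
step 10: push 2: top = 2 -> matches
The whole run recomputes cleanly — no discrepancies.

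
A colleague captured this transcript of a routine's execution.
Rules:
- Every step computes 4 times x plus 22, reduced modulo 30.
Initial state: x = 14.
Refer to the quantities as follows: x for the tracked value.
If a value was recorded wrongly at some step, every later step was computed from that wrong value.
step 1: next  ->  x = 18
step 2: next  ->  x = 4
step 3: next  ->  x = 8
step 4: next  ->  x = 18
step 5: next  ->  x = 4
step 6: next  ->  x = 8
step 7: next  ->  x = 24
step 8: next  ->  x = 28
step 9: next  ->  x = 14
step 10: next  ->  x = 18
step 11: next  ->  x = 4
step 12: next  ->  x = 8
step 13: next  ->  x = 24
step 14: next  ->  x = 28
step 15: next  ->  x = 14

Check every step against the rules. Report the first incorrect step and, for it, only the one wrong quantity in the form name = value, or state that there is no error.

step 4, x = 24

1. x = (4*14 + 22) mod 30 = 18 (verified)
2. x = (4*18 + 22) mod 30 = 4 (exactly as logged)
3. x = (4*4 + 22) mod 30 = 8 (matches)
4. x = (4*8 + 22) mod 30 = 24 (the recorded entry deviates here)
First incorrect step: 4; the correct value is x = 24.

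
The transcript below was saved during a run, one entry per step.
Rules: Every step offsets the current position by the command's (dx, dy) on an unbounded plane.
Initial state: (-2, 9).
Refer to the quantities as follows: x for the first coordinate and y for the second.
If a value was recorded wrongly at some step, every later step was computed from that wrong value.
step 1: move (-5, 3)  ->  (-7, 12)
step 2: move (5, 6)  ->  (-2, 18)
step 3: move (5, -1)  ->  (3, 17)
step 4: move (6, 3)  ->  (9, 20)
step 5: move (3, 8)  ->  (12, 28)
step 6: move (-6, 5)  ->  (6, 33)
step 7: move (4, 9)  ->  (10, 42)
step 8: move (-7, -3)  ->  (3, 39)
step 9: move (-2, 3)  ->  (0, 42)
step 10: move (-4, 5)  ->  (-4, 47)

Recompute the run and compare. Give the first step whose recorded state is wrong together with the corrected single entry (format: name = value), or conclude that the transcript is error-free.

step 9, x = 1

1. x = -2 + (-5) = -7, y = 9 + (3) = 12 (verified)
2. x = -7 + (5) = -2, y = 12 + (6) = 18 (no discrepancy)
3. x = -2 + (5) = 3, y = 18 + (-1) = 17 (in agreement)
4. x = 3 + (6) = 9, y = 17 + (3) = 20 (matches)
5. x = 9 + (3) = 12, y = 20 + (8) = 28 (no discrepancy)
6. x = 12 + (-6) = 6, y = 28 + (5) = 33 (agrees with the transcript)
7. x = 6 + (4) = 10, y = 33 + (9) = 42 (confirmed correct)
8. x = 10 + (-7) = 3, y = 42 + (-3) = 39 (in agreement)
9. x = 3 + (-2) = 1, y = 39 + (3) = 42 (not what was recorded)
That makes step 9 the first incorrect line — x = 1 is what it should show.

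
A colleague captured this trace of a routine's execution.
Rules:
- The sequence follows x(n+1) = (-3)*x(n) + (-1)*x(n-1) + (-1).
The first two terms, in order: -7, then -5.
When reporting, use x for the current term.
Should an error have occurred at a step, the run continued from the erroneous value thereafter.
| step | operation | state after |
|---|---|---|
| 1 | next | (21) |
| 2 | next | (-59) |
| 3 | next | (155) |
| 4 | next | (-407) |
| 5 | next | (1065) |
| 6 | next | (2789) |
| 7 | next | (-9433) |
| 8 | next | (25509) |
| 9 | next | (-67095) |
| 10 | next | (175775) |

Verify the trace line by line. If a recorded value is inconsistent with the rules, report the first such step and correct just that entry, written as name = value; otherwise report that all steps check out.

step 6, x = -2789

step 1: x = -3*(-5) + (-1)*(-7) + (-1) = 21 -> verified
step 2: x = -3*(21) + (-1)*(-5) + (-1) = -59 -> consistent with the trace
step 3: x = -3*(-59) + (-1)*(21) + (-1) = 155 -> checks out
step 4: x = -3*(155) + (-1)*(-59) + (-1) = -407 -> confirmed correct
step 5: x = -3*(-407) + (-1)*(155) + (-1) = 1065 -> checks out
step 6: x = -3*(1065) + (-1)*(-407) + (-1) = -2789 -> the recorded entry deviates here
First incorrect step: 6; the correct value is x = -2789.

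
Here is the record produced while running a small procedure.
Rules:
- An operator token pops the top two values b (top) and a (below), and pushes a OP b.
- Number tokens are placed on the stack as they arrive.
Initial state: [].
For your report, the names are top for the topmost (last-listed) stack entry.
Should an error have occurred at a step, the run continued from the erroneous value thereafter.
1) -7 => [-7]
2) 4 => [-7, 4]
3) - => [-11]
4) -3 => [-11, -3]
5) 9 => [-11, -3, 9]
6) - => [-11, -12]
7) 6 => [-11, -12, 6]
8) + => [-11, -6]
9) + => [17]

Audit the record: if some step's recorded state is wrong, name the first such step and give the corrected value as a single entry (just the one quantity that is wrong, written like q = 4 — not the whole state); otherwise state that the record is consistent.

Recomputing the run from the initial state:
step 1: [-7]
step 2: [-7, 4]
step 3: [-11]
step 4: [-11, -3]
step 5: [-11, -3, 9]
step 6: [-11, -12]
step 7: [-11, -12, 6]
step 8: [-11, -6]
step 9: [-17]
The first disagreement with the record is at step 9, where the value should be top = -17.

step 9, top = -17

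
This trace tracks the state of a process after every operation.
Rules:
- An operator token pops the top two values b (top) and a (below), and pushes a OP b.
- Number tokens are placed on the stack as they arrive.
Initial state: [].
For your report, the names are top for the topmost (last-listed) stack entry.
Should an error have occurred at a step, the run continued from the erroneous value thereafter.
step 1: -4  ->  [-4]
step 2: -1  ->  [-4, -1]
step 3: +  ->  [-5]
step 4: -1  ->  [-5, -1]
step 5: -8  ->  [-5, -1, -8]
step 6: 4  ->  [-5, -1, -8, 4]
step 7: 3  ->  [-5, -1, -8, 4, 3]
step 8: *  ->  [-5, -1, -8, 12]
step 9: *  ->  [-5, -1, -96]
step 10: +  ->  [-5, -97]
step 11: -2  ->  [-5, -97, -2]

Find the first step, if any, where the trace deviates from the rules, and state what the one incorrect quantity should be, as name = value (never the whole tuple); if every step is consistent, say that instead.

no error

step 1: push -4: top = -4 -> no discrepancy
step 2: push -1: top = -1 -> no discrepancy
step 3: -4 + -1 = -5 -> checks out
step 4: push -1: top = -1 -> same as recorded
step 5: push -8: top = -8 -> agrees with the trace
step 6: push 4: top = 4 -> agrees with the trace
step 7: push 3: top = 3 -> agrees with the trace
step 8: 4 * 3 = 12 -> confirmed correct
step 9: -8 * 12 = -96 -> verified
step 10: -1 + -96 = -97 -> in agreement
step 11: push -2: top = -2 -> matches
The whole run recomputes cleanly — no discrepancies.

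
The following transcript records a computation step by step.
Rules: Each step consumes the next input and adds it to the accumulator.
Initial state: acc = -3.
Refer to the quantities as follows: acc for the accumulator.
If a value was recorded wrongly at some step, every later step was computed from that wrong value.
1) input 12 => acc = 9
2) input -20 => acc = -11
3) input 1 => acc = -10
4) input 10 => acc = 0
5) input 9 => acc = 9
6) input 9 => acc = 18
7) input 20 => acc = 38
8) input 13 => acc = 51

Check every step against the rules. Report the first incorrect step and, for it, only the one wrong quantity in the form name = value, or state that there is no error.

Step 1: acc = -3 + 12 = 9 — exactly as logged.
Step 2: acc = 9 + -20 = -11 — in agreement.
Step 3: acc = -11 + 1 = -10 — same as recorded.
Step 4: acc = -10 + 10 = 0 — verified.
Step 5: acc = 0 + 9 = 9 — matches.
Step 6: acc = 9 + 9 = 18 — agrees with the transcript.
Step 7: acc = 18 + 20 = 38 — same as recorded.
Step 8: acc = 38 + 13 = 51 — matches.
Every step is consistent.

no error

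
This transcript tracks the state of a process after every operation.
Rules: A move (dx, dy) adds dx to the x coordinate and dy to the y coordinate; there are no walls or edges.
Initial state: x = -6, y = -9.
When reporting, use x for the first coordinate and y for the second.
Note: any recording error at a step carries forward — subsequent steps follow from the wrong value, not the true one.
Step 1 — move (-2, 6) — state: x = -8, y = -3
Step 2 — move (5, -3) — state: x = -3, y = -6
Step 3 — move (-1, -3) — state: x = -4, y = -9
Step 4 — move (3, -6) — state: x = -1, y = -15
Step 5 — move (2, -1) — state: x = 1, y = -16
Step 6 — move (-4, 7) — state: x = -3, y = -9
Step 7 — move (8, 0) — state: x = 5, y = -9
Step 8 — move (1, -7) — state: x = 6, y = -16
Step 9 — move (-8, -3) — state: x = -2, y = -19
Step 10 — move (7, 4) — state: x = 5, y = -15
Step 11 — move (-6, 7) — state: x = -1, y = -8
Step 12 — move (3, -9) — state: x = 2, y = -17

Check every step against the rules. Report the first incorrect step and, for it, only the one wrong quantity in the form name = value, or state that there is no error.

no error

Recomputing the run from the initial state:
step 1: x = -8, y = -3
step 2: x = -3, y = -6
step 3: x = -4, y = -9
step 4: x = -1, y = -15
step 5: x = 1, y = -16
step 6: x = -3, y = -9
step 7: x = 5, y = -9
step 8: x = 6, y = -16
step 9: x = -2, y = -19
step 10: x = 5, y = -15
step 11: x = -1, y = -8
step 12: x = 2, y = -17
This matches the transcript at every step.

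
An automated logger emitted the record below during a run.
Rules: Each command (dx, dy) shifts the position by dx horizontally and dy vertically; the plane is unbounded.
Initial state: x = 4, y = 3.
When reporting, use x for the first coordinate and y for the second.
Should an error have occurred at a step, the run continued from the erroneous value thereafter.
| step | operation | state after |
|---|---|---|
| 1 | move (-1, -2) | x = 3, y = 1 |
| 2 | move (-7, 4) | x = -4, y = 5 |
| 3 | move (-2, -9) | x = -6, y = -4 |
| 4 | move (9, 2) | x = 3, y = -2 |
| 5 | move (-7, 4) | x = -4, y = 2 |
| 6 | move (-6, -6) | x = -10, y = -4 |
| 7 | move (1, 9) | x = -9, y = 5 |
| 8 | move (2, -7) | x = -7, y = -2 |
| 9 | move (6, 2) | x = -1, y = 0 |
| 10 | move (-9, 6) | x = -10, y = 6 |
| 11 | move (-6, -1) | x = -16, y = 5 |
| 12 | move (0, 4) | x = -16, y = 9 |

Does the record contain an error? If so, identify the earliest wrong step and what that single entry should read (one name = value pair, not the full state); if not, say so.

step 1: x = 4 + (-1) = 3, y = 3 + (-2) = 1 -> confirmed correct
step 2: x = 3 + (-7) = -4, y = 1 + (4) = 5 -> exactly as logged
step 3: x = -4 + (-2) = -6, y = 5 + (-9) = -4 -> checks out
step 4: x = -6 + (9) = 3, y = -4 + (2) = -2 -> in agreement
step 5: x = 3 + (-7) = -4, y = -2 + (4) = 2 -> matches
step 6: x = -4 + (-6) = -10, y = 2 + (-6) = -4 -> same as recorded
step 7: x = -10 + (1) = -9, y = -4 + (9) = 5 -> in agreement
step 8: x = -9 + (2) = -7, y = 5 + (-7) = -2 -> no discrepancy
step 9: x = -7 + (6) = -1, y = -2 + (2) = 0 -> in agreement
step 10: x = -1 + (-9) = -10, y = 0 + (6) = 6 -> confirmed correct
step 11: x = -10 + (-6) = -16, y = 6 + (-1) = 5 -> exactly as logged
step 12: x = -16 + (0) = -16, y = 5 + (4) = 9 -> same as recorded
The whole run recomputes cleanly — no discrepancies.

no error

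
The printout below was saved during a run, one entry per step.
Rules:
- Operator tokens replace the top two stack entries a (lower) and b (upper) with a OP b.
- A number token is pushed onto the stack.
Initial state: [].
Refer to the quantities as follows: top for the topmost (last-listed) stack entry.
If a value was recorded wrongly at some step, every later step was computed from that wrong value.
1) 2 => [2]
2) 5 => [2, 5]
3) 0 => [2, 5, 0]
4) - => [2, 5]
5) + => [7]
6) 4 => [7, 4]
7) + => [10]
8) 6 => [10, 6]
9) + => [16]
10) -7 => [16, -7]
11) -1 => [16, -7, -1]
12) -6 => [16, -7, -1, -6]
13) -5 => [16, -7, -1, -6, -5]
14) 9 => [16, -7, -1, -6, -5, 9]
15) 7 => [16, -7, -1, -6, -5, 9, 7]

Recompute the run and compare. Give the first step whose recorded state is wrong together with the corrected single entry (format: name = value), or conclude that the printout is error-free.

Recomputing the run from the initial state:
step 1: [2]
step 2: [2, 5]
step 3: [2, 5, 0]
step 4: [2, 5]
step 5: [7]
step 6: [7, 4]
step 7: [11]
step 8: [11, 6]
step 9: [17]
step 10: [17, -7]
step 11: [17, -7, -1]
step 12: [17, -7, -1, -6]
step 13: [17, -7, -1, -6, -5]
step 14: [17, -7, -1, -6, -5, 9]
step 15: [17, -7, -1, -6, -5, 9, 7]
The first disagreement with the printout is at step 7, where the value should be top = 11.

step 7, top = 11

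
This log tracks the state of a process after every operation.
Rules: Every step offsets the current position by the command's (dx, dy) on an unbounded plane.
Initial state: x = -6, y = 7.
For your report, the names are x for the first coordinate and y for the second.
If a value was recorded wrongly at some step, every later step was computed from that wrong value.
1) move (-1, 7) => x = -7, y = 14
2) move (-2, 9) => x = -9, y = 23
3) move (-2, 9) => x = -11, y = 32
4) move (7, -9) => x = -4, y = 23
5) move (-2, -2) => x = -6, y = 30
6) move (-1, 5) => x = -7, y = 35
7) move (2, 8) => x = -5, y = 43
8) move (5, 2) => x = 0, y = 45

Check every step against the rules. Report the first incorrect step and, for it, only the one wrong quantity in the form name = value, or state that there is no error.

step 5, y = 21

Recomputing the run from the initial state:
step 1: x = -7, y = 14
step 2: x = -9, y = 23
step 3: x = -11, y = 32
step 4: x = -4, y = 23
step 5: x = -6, y = 21
step 6: x = -7, y = 26
step 7: x = -5, y = 34
step 8: x = 0, y = 36
The first disagreement with the log is at step 5, where the value should be y = 21.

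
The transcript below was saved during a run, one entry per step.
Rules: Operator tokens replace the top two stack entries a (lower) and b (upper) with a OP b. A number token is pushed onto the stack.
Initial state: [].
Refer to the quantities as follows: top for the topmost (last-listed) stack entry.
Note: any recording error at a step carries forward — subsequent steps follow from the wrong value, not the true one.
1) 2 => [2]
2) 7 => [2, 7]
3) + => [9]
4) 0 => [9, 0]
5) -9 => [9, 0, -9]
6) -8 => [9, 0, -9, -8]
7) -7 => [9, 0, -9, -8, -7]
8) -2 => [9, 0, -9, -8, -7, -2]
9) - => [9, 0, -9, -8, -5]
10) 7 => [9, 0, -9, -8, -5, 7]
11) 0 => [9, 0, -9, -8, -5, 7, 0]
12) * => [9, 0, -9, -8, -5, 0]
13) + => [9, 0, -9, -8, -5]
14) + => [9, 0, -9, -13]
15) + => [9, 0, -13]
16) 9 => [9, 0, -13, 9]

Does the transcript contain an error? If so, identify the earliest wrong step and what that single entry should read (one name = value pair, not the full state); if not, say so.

step 15, top = -22

Recomputing the run from the initial state:
step 1: [2]
step 2: [2, 7]
step 3: [9]
step 4: [9, 0]
step 5: [9, 0, -9]
step 6: [9, 0, -9, -8]
step 7: [9, 0, -9, -8, -7]
step 8: [9, 0, -9, -8, -7, -2]
step 9: [9, 0, -9, -8, -5]
step 10: [9, 0, -9, -8, -5, 7]
step 11: [9, 0, -9, -8, -5, 7, 0]
step 12: [9, 0, -9, -8, -5, 0]
step 13: [9, 0, -9, -8, -5]
step 14: [9, 0, -9, -13]
step 15: [9, 0, -22]
step 16: [9, 0, -22, 9]
The first disagreement with the transcript is at step 15, where the value should be top = -22.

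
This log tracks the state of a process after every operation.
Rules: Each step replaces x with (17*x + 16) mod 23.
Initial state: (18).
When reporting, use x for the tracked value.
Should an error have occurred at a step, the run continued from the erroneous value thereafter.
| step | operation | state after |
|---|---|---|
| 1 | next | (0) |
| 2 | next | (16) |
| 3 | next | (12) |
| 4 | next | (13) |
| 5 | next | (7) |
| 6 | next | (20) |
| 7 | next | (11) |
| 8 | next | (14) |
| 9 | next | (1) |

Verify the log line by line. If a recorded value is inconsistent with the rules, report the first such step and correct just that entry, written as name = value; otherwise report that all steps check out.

Recomputing the run from the initial state:
step 1: x = 0
step 2: x = 16
step 3: x = 12
step 4: x = 13
step 5: x = 7
step 6: x = 20
step 7: x = 11
step 8: x = 19
step 9: x = 17
The first disagreement with the log is at step 8, where the value should be x = 19.

step 8, x = 19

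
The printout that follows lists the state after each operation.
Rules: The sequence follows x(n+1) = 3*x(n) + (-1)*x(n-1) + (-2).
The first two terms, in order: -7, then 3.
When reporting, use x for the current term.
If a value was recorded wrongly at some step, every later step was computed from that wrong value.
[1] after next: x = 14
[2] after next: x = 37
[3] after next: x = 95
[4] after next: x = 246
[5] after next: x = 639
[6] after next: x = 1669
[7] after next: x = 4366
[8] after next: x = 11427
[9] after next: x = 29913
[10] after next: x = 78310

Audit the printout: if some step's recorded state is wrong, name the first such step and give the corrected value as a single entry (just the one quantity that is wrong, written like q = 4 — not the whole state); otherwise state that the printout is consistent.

step 5, x = 641

step 1: x = 3*(3) + (-1)*(-7) + (-2) = 14 -> same as recorded
step 2: x = 3*(14) + (-1)*(3) + (-2) = 37 -> no discrepancy
step 3: x = 3*(37) + (-1)*(14) + (-2) = 95 -> consistent with the printout
step 4: x = 3*(95) + (-1)*(37) + (-2) = 246 -> agrees with the printout
step 5: x = 3*(246) + (-1)*(95) + (-2) = 641 -> this is not what the printout shows
First incorrect step: 5; the correct value is x = 641.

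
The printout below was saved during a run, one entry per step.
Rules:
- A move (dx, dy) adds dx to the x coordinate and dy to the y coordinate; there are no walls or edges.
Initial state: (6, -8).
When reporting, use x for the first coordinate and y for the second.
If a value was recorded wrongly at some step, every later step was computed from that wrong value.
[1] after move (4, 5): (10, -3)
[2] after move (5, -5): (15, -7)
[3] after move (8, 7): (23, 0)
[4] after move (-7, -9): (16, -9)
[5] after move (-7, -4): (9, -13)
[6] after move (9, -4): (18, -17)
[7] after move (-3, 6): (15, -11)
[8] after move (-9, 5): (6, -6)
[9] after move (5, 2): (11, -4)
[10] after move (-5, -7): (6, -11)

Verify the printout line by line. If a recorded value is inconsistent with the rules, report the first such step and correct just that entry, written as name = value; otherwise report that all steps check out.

step 2, y = -8

step 1: x = 6 + (4) = 10, y = -8 + (5) = -3 -> no discrepancy
step 2: x = 10 + (5) = 15, y = -3 + (-5) = -8 -> the printout disagrees here
Step 2 is the first one off; corrected, y = -8.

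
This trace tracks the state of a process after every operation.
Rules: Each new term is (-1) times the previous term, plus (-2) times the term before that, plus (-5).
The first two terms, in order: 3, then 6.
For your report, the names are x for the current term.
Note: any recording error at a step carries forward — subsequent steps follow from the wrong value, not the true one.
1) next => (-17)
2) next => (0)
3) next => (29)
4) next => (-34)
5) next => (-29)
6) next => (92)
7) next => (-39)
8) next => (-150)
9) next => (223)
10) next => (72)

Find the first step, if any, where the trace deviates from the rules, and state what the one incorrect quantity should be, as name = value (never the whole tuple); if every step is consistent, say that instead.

no error

step 1: x = -1*(6) + (-2)*(3) + (-5) = -17 -> verified
step 2: x = -1*(-17) + (-2)*(6) + (-5) = 0 -> in agreement
step 3: x = -1*(0) + (-2)*(-17) + (-5) = 29 -> confirmed correct
step 4: x = -1*(29) + (-2)*(0) + (-5) = -34 -> matches
step 5: x = -1*(-34) + (-2)*(29) + (-5) = -29 -> matches
step 6: x = -1*(-29) + (-2)*(-34) + (-5) = 92 -> consistent with the trace
step 7: x = -1*(92) + (-2)*(-29) + (-5) = -39 -> consistent with the trace
step 8: x = -1*(-39) + (-2)*(92) + (-5) = -150 -> in agreement
step 9: x = -1*(-150) + (-2)*(-39) + (-5) = 223 -> no discrepancy
step 10: x = -1*(223) + (-2)*(-150) + (-5) = 72 -> verified
All entries verified; no error found.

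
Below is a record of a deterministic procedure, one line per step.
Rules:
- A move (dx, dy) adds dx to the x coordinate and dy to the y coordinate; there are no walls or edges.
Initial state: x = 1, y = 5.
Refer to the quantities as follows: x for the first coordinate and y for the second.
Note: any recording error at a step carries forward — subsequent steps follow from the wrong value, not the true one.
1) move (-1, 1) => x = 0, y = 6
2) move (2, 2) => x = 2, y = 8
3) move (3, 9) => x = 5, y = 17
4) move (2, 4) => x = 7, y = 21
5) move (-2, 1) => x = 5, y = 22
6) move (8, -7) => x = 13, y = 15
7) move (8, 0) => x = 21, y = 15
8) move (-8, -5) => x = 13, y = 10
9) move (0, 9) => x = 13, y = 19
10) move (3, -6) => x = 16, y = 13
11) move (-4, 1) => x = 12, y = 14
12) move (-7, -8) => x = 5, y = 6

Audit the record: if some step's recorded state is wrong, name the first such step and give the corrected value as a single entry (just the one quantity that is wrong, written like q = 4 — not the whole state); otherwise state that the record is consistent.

Recomputing the run from the initial state:
step 1: x = 0, y = 6
step 2: x = 2, y = 8
step 3: x = 5, y = 17
step 4: x = 7, y = 21
step 5: x = 5, y = 22
step 6: x = 13, y = 15
step 7: x = 21, y = 15
step 8: x = 13, y = 10
step 9: x = 13, y = 19
step 10: x = 16, y = 13
step 11: x = 12, y = 14
step 12: x = 5, y = 6
This matches the record at every step.

no error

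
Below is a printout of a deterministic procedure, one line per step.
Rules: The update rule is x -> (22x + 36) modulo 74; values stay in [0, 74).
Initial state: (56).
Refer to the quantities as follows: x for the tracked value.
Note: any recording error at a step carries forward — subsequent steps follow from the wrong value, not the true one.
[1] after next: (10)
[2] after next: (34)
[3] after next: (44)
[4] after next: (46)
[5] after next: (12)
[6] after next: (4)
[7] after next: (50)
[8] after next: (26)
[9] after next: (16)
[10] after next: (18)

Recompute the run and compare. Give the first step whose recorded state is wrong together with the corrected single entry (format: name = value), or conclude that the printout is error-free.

step 4, x = 42

Step 1: x = (22*56 + 36) mod 74 = 10 — no discrepancy.
Step 2: x = (22*10 + 36) mod 74 = 34 — exactly as logged.
Step 3: x = (22*34 + 36) mod 74 = 44 — agrees with the printout.
Step 4: x = (22*44 + 36) mod 74 = 42 — the recorded entry deviates here.
The earliest wrong entry is at step 4: it should read x = 42.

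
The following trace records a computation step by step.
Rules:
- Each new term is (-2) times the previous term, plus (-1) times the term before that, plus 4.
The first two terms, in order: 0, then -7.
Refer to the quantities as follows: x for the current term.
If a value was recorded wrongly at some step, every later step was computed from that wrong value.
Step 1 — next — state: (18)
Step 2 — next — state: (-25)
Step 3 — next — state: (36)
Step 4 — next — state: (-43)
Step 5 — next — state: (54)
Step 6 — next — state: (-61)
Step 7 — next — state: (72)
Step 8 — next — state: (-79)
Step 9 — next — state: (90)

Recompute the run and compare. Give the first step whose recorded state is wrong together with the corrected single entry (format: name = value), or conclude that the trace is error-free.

no error

1. x = -2*(-7) + (-1)*(0) + (4) = 18 (verified)
2. x = -2*(18) + (-1)*(-7) + (4) = -25 (exactly as logged)
3. x = -2*(-25) + (-1)*(18) + (4) = 36 (same as recorded)
4. x = -2*(36) + (-1)*(-25) + (4) = -43 (exactly as logged)
5. x = -2*(-43) + (-1)*(36) + (4) = 54 (exactly as logged)
6. x = -2*(54) + (-1)*(-43) + (4) = -61 (consistent with the trace)
7. x = -2*(-61) + (-1)*(54) + (4) = 72 (agrees with the trace)
8. x = -2*(72) + (-1)*(-61) + (4) = -79 (checks out)
9. x = -2*(-79) + (-1)*(72) + (4) = 90 (same as recorded)
The whole run recomputes cleanly — no discrepancies.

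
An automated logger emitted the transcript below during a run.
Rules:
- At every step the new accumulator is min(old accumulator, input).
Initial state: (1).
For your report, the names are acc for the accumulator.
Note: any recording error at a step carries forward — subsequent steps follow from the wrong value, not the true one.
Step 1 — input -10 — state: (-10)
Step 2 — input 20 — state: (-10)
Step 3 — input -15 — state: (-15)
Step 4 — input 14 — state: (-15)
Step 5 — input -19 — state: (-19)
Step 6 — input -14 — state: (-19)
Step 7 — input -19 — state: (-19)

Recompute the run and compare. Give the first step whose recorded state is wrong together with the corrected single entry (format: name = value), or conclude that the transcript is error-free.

Step 1: acc = min(1, -10) = -10 — exactly as logged.
Step 2: acc = min(-10, 20) = -10 — agrees with the transcript.
Step 3: acc = min(-10, -15) = -15 — consistent with the transcript.
Step 4: acc = min(-15, 14) = -15 — in agreement.
Step 5: acc = min(-15, -19) = -19 — confirmed correct.
Step 6: acc = min(-19, -14) = -19 — checks out.
Step 7: acc = min(-19, -19) = -19 — agrees with the transcript.
The whole run recomputes cleanly — no discrepancies.

no error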